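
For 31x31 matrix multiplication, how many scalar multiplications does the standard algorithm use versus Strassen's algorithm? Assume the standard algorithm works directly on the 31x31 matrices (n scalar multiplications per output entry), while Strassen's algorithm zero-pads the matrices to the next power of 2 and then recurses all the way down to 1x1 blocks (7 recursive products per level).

Matrix multiplication for 31x31 matrices:

Strassen's algorithm requires power-of-2 dimensions. Pad 31x31 to 32x32 (next power of 2).

Standard algorithm: 31^3 = 29791 multiplications
Strassen's algorithm: 7^(log2(32)) = 7^5 = 16807 multiplications
Savings: 29791 - 16807 = 12984 multiplications

Standard: 29791 multiplications (31^3). Strassen: 16807 multiplications (7^5, after padding to 32x32). Strassen reduces 8 recursive multiplications to 7 at each level.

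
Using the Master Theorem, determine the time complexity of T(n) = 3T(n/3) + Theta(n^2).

Master Theorem for T(n) = 3T(n/3) + O(n^2):

a = 3, b = 3, c = 2
log_b(a) = log_3(3) = 1.0000

Case 3: c = 2 > log_3(3) = 1.0000
T(n) = O(n^2) = O(n^2)

For T(n) = 3T(n/3) + O(n^2): log_3(3) = 1.0000. This is Case 3 of the Master Theorem (c > log_b(a), work dominated by root), giving O(n^2).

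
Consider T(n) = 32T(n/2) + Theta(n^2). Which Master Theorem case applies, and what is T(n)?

Master Theorem for T(n) = 32T(n/2) + O(n^2):

a = 32, b = 2, c = 2
log_b(a) = log_2(32) = 5.0000

Case 1: c = 2 < log_2(32) = 5.0000
T(n) = O(n^(log_2 32)) = O(n^5)

For T(n) = 32T(n/2) + O(n^2): log_2(32) = 5.0000. This is Case 1 of the Master Theorem (c < log_b(a), work dominated by leaves), giving O(n^5).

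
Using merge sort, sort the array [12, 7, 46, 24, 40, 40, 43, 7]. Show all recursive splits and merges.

Merge sort trace:

Split: [12, 7, 46, 24, 40, 40, 43, 7] -> [12, 7, 46, 24] and [40, 40, 43, 7]
  Split: [12, 7, 46, 24] -> [12, 7] and [46, 24]
    Split: [12, 7] -> [12] and [7]
    Merge: [12] + [7] -> [7, 12]
    Split: [46, 24] -> [46] and [24]
    Merge: [46] + [24] -> [24, 46]
  Merge: [7, 12] + [24, 46] -> [7, 12, 24, 46]
  Split: [40, 40, 43, 7] -> [40, 40] and [43, 7]
    Split: [40, 40] -> [40] and [40]
    Merge: [40] + [40] -> [40, 40]
    Split: [43, 7] -> [43] and [7]
    Merge: [43] + [7] -> [7, 43]
  Merge: [40, 40] + [7, 43] -> [7, 40, 40, 43]
Merge: [7, 12, 24, 46] + [7, 40, 40, 43] -> [7, 7, 12, 24, 40, 40, 43, 46]

Final sorted array: [7, 7, 12, 24, 40, 40, 43, 46]

The merge sort proceeds by recursively splitting the array and merging sorted halves.
After all merges, the sorted array is [7, 7, 12, 24, 40, 40, 43, 46].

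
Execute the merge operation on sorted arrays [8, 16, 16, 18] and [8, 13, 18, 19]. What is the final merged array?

Merging process:

Compare 8 vs 8: take 8 from left. Merged: [8]
Compare 16 vs 8: take 8 from right. Merged: [8, 8]
Compare 16 vs 13: take 13 from right. Merged: [8, 8, 13]
Compare 16 vs 18: take 16 from left. Merged: [8, 8, 13, 16]
Compare 16 vs 18: take 16 from left. Merged: [8, 8, 13, 16, 16]
Compare 18 vs 18: take 18 from left. Merged: [8, 8, 13, 16, 16, 18]
Append remaining from right: [18, 19]. Merged: [8, 8, 13, 16, 16, 18, 18, 19]

Final merged array: [8, 8, 13, 16, 16, 18, 18, 19]
Total comparisons: 6

The merged array is [8, 8, 13, 16, 16, 18, 18, 19], requiring 6 comparisons. The merge step runs in O(n) time where n is the total number of elements.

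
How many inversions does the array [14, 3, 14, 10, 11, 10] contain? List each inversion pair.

Finding inversions in [14, 3, 14, 10, 11, 10]:

(0, 1): arr[0]=14 > arr[1]=3
(0, 3): arr[0]=14 > arr[3]=10
(0, 4): arr[0]=14 > arr[4]=11
(0, 5): arr[0]=14 > arr[5]=10
(2, 3): arr[2]=14 > arr[3]=10
(2, 4): arr[2]=14 > arr[4]=11
(2, 5): arr[2]=14 > arr[5]=10
(4, 5): arr[4]=11 > arr[5]=10

Total inversions: 8

The array has 8 inversion(s): (0,1), (0,3), (0,4), (0,5), (2,3), (2,4), (2,5), (4,5). Each pair (i,j) satisfies i < j and arr[i] > arr[j].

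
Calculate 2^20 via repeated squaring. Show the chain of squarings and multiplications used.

Computing 2^20 by squaring (build up from 2^1; each line after the first costs one multiplication):

2^1 = 2
2^2 = (2^1)^2 = 2^2 = 4
2^4 = (2^2)^2 = 4^2 = 16
2^5 = 2 * 2^4 = 2 * 16 = 32
2^10 = (2^5)^2 = 32^2 = 1024
2^20 = (2^10)^2 = 1024^2 = 1048576

Result: 1048576
Multiplications needed: 5 (5 lines after 2^1)

2^20 = 1048576. Using exponentiation by squaring, this requires 5 multiplications. The key idea: if the exponent is even, square the half-power; if odd, multiply by the base once.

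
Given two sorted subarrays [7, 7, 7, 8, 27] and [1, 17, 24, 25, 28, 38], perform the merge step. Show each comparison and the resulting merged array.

Merging process:

Compare 7 vs 1: take 1 from right. Merged: [1]
Compare 7 vs 17: take 7 from left. Merged: [1, 7]
Compare 7 vs 17: take 7 from left. Merged: [1, 7, 7]
Compare 7 vs 17: take 7 from left. Merged: [1, 7, 7, 7]
Compare 8 vs 17: take 8 from left. Merged: [1, 7, 7, 7, 8]
Compare 27 vs 17: take 17 from right. Merged: [1, 7, 7, 7, 8, 17]
Compare 27 vs 24: take 24 from right. Merged: [1, 7, 7, 7, 8, 17, 24]
Compare 27 vs 25: take 25 from right. Merged: [1, 7, 7, 7, 8, 17, 24, 25]
Compare 27 vs 28: take 27 from left. Merged: [1, 7, 7, 7, 8, 17, 24, 25, 27]
Append remaining from right: [28, 38]. Merged: [1, 7, 7, 7, 8, 17, 24, 25, 27, 28, 38]

Final merged array: [1, 7, 7, 7, 8, 17, 24, 25, 27, 28, 38]
Total comparisons: 9

The merged array is [1, 7, 7, 7, 8, 17, 24, 25, 27, 28, 38], requiring 9 comparisons. The merge step runs in O(n) time where n is the total number of elements.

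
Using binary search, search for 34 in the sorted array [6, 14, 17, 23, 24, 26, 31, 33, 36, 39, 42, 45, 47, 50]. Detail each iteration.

Binary search for 34 in [6, 14, 17, 23, 24, 26, 31, 33, 36, 39, 42, 45, 47, 50]:

lo=0, hi=13, mid=6, arr[mid]=31 -> 31 < 34, search right half
lo=7, hi=13, mid=10, arr[mid]=42 -> 42 > 34, search left half
lo=7, hi=9, mid=8, arr[mid]=36 -> 36 > 34, search left half
lo=7, hi=7, mid=7, arr[mid]=33 -> 33 < 34, search right half
lo=8 > hi=7, target 34 not found

Binary search determines that 34 is not in the array after 4 comparisons. The search space was exhausted without finding the target.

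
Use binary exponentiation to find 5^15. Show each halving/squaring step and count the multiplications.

Computing 5^15 by squaring (build up from 5^1; each line after the first costs one multiplication):

5^1 = 5
5^2 = (5^1)^2 = 5^2 = 25
5^3 = 5 * 5^2 = 5 * 25 = 125
5^6 = (5^3)^2 = 125^2 = 15625
5^7 = 5 * 5^6 = 5 * 15625 = 78125
5^14 = (5^7)^2 = 78125^2 = 6103515625
5^15 = 5 * 5^14 = 5 * 6103515625 = 30517578125

Result: 30517578125
Multiplications needed: 6 (6 lines after 5^1)

5^15 = 30517578125. Using exponentiation by squaring, this requires 6 multiplications. The key idea: if the exponent is even, square the half-power; if odd, multiply by the base once.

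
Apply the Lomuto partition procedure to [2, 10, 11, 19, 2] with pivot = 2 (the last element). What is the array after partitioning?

Lomuto partition with pivot = 2:

Initial array: [2, 10, 11, 19, 2]

arr[0]=2 <= 2: swap with position 0, array becomes [2, 10, 11, 19, 2]
arr[1]=10 > 2: no swap
arr[2]=11 > 2: no swap
arr[3]=19 > 2: no swap

Place pivot at position 1: [2, 2, 11, 19, 10]
Pivot position: 1

After partitioning with pivot 2, the array becomes [2, 2, 11, 19, 10]. The pivot is placed at index 1. All elements to the left of the pivot are <= 2, and all elements to the right are > 2.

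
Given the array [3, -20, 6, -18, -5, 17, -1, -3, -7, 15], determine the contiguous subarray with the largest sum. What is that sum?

Using Kadane's algorithm on [3, -20, 6, -18, -5, 17, -1, -3, -7, 15]:

Scanning through the array:
Position 1 (value -20): max_ending_here = -17, max_so_far = 3
Position 2 (value 6): max_ending_here = 6, max_so_far = 6
Position 3 (value -18): max_ending_here = -12, max_so_far = 6
Position 4 (value -5): max_ending_here = -5, max_so_far = 6
Position 5 (value 17): max_ending_here = 17, max_so_far = 17
Position 6 (value -1): max_ending_here = 16, max_so_far = 17
Position 7 (value -3): max_ending_here = 13, max_so_far = 17
Position 8 (value -7): max_ending_here = 6, max_so_far = 17
Position 9 (value 15): max_ending_here = 21, max_so_far = 21

Maximum subarray: [17, -1, -3, -7, 15]
Maximum sum: 21

The maximum subarray is [17, -1, -3, -7, 15] with sum 21. This subarray runs from index 5 to index 9.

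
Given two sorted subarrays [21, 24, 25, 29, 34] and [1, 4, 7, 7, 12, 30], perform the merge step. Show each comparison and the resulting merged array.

Merging process:

Compare 21 vs 1: take 1 from right. Merged: [1]
Compare 21 vs 4: take 4 from right. Merged: [1, 4]
Compare 21 vs 7: take 7 from right. Merged: [1, 4, 7]
Compare 21 vs 7: take 7 from right. Merged: [1, 4, 7, 7]
Compare 21 vs 12: take 12 from right. Merged: [1, 4, 7, 7, 12]
Compare 21 vs 30: take 21 from left. Merged: [1, 4, 7, 7, 12, 21]
Compare 24 vs 30: take 24 from left. Merged: [1, 4, 7, 7, 12, 21, 24]
Compare 25 vs 30: take 25 from left. Merged: [1, 4, 7, 7, 12, 21, 24, 25]
Compare 29 vs 30: take 29 from left. Merged: [1, 4, 7, 7, 12, 21, 24, 25, 29]
Compare 34 vs 30: take 30 from right. Merged: [1, 4, 7, 7, 12, 21, 24, 25, 29, 30]
Append remaining from left: [34]. Merged: [1, 4, 7, 7, 12, 21, 24, 25, 29, 30, 34]

Final merged array: [1, 4, 7, 7, 12, 21, 24, 25, 29, 30, 34]
Total comparisons: 10

The merged array is [1, 4, 7, 7, 12, 21, 24, 25, 29, 30, 34], requiring 10 comparisons. The merge step runs in O(n) time where n is the total number of elements.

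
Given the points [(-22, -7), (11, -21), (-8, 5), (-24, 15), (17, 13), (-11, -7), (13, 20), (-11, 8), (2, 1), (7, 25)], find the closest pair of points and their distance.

Computing all pairwise distances among 10 points:

d((-22, -7), (11, -21)) = 35.8469
d((-22, -7), (-8, 5)) = 18.4391
d((-22, -7), (-24, 15)) = 22.0907
d((-22, -7), (17, 13)) = 43.8292
d((-22, -7), (-11, -7)) = 11.0
d((-22, -7), (13, 20)) = 44.2041
d((-22, -7), (-11, 8)) = 18.6011
d((-22, -7), (2, 1)) = 25.2982
d((-22, -7), (7, 25)) = 43.1856
d((11, -21), (-8, 5)) = 32.2025
d((11, -21), (-24, 15)) = 50.2096
d((11, -21), (17, 13)) = 34.5254
d((11, -21), (-11, -7)) = 26.0768
d((11, -21), (13, 20)) = 41.0488
d((11, -21), (-11, 8)) = 36.4005
d((11, -21), (2, 1)) = 23.7697
d((11, -21), (7, 25)) = 46.1736
d((-8, 5), (-24, 15)) = 18.868
d((-8, 5), (17, 13)) = 26.2488
d((-8, 5), (-11, -7)) = 12.3693
d((-8, 5), (13, 20)) = 25.807
d((-8, 5), (-11, 8)) = 4.2426 <-- minimum
d((-8, 5), (2, 1)) = 10.7703
d((-8, 5), (7, 25)) = 25.0
d((-24, 15), (17, 13)) = 41.0488
d((-24, 15), (-11, -7)) = 25.5539
d((-24, 15), (13, 20)) = 37.3363
d((-24, 15), (-11, 8)) = 14.7648
d((-24, 15), (2, 1)) = 29.5296
d((-24, 15), (7, 25)) = 32.573
d((17, 13), (-11, -7)) = 34.4093
d((17, 13), (13, 20)) = 8.0623
d((17, 13), (-11, 8)) = 28.4429
d((17, 13), (2, 1)) = 19.2094
d((17, 13), (7, 25)) = 15.6205
d((-11, -7), (13, 20)) = 36.1248
d((-11, -7), (-11, 8)) = 15.0
d((-11, -7), (2, 1)) = 15.2643
d((-11, -7), (7, 25)) = 36.7151
d((13, 20), (-11, 8)) = 26.8328
d((13, 20), (2, 1)) = 21.9545
d((13, 20), (7, 25)) = 7.8102
d((-11, 8), (2, 1)) = 14.7648
d((-11, 8), (7, 25)) = 24.7588
d((2, 1), (7, 25)) = 24.5153

Closest pair: (-8, 5) and (-11, 8) with distance 4.2426

The closest pair is (-8, 5) and (-11, 8) with Euclidean distance 4.2426. For 10 points, brute-force pairwise comparison is shown above. For large n, the divide-and-conquer algorithm (sort by x, recurse on halves, check the dividing strip) achieves O(n log n).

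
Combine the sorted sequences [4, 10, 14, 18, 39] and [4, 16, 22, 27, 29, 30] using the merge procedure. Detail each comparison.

Merging process:

Compare 4 vs 4: take 4 from left. Merged: [4]
Compare 10 vs 4: take 4 from right. Merged: [4, 4]
Compare 10 vs 16: take 10 from left. Merged: [4, 4, 10]
Compare 14 vs 16: take 14 from left. Merged: [4, 4, 10, 14]
Compare 18 vs 16: take 16 from right. Merged: [4, 4, 10, 14, 16]
Compare 18 vs 22: take 18 from left. Merged: [4, 4, 10, 14, 16, 18]
Compare 39 vs 22: take 22 from right. Merged: [4, 4, 10, 14, 16, 18, 22]
Compare 39 vs 27: take 27 from right. Merged: [4, 4, 10, 14, 16, 18, 22, 27]
Compare 39 vs 29: take 29 from right. Merged: [4, 4, 10, 14, 16, 18, 22, 27, 29]
Compare 39 vs 30: take 30 from right. Merged: [4, 4, 10, 14, 16, 18, 22, 27, 29, 30]
Append remaining from left: [39]. Merged: [4, 4, 10, 14, 16, 18, 22, 27, 29, 30, 39]

Final merged array: [4, 4, 10, 14, 16, 18, 22, 27, 29, 30, 39]
Total comparisons: 10

The merged array is [4, 4, 10, 14, 16, 18, 22, 27, 29, 30, 39], requiring 10 comparisons. The merge step runs in O(n) time where n is the total number of elements.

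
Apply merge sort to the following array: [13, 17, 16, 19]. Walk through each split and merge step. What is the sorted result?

Merge sort trace:

Split: [13, 17, 16, 19] -> [13, 17] and [16, 19]
  Split: [13, 17] -> [13] and [17]
  Merge: [13] + [17] -> [13, 17]
  Split: [16, 19] -> [16] and [19]
  Merge: [16] + [19] -> [16, 19]
Merge: [13, 17] + [16, 19] -> [13, 16, 17, 19]

Final sorted array: [13, 16, 17, 19]

The merge sort proceeds by recursively splitting the array and merging sorted halves.
After all merges, the sorted array is [13, 16, 17, 19].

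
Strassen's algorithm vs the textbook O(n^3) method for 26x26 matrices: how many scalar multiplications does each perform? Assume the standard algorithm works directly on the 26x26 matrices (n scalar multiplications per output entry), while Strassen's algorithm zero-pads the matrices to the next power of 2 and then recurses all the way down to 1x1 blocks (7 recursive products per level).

Matrix multiplication for 26x26 matrices:

Strassen's algorithm requires power-of-2 dimensions. Pad 26x26 to 32x32 (next power of 2).

Standard algorithm: 26^3 = 17576 multiplications
Strassen's algorithm: 7^(log2(32)) = 7^5 = 16807 multiplications
Savings: 17576 - 16807 = 769 multiplications

Standard: 17576 multiplications (26^3). Strassen: 16807 multiplications (7^5, after padding to 32x32). Strassen reduces 8 recursive multiplications to 7 at each level.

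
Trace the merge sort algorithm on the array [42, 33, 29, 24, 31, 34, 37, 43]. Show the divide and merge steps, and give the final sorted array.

Merge sort trace:

Split: [42, 33, 29, 24, 31, 34, 37, 43] -> [42, 33, 29, 24] and [31, 34, 37, 43]
  Split: [42, 33, 29, 24] -> [42, 33] and [29, 24]
    Split: [42, 33] -> [42] and [33]
    Merge: [42] + [33] -> [33, 42]
    Split: [29, 24] -> [29] and [24]
    Merge: [29] + [24] -> [24, 29]
  Merge: [33, 42] + [24, 29] -> [24, 29, 33, 42]
  Split: [31, 34, 37, 43] -> [31, 34] and [37, 43]
    Split: [31, 34] -> [31] and [34]
    Merge: [31] + [34] -> [31, 34]
    Split: [37, 43] -> [37] and [43]
    Merge: [37] + [43] -> [37, 43]
  Merge: [31, 34] + [37, 43] -> [31, 34, 37, 43]
Merge: [24, 29, 33, 42] + [31, 34, 37, 43] -> [24, 29, 31, 33, 34, 37, 42, 43]

Final sorted array: [24, 29, 31, 33, 34, 37, 42, 43]

The merge sort proceeds by recursively splitting the array and merging sorted halves.
After all merges, the sorted array is [24, 29, 31, 33, 34, 37, 42, 43].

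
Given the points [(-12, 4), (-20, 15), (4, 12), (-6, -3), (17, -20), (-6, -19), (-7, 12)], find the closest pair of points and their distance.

Computing all pairwise distances among 7 points:

d((-12, 4), (-20, 15)) = 13.6015
d((-12, 4), (4, 12)) = 17.8885
d((-12, 4), (-6, -3)) = 9.2195 <-- minimum
d((-12, 4), (17, -20)) = 37.6431
d((-12, 4), (-6, -19)) = 23.7697
d((-12, 4), (-7, 12)) = 9.434
d((-20, 15), (4, 12)) = 24.1868
d((-20, 15), (-6, -3)) = 22.8035
d((-20, 15), (17, -20)) = 50.9313
d((-20, 15), (-6, -19)) = 36.7696
d((-20, 15), (-7, 12)) = 13.3417
d((4, 12), (-6, -3)) = 18.0278
d((4, 12), (17, -20)) = 34.5398
d((4, 12), (-6, -19)) = 32.573
d((4, 12), (-7, 12)) = 11.0
d((-6, -3), (17, -20)) = 28.6007
d((-6, -3), (-6, -19)) = 16.0
d((-6, -3), (-7, 12)) = 15.0333
d((17, -20), (-6, -19)) = 23.0217
d((17, -20), (-7, 12)) = 40.0
d((-6, -19), (-7, 12)) = 31.0161

Closest pair: (-12, 4) and (-6, -3) with distance 9.2195

The closest pair is (-12, 4) and (-6, -3) with Euclidean distance 9.2195. For 7 points, brute-force pairwise comparison is shown above. For large n, the divide-and-conquer algorithm (sort by x, recurse on halves, check the dividing strip) achieves O(n log n).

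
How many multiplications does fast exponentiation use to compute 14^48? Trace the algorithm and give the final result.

Computing 14^48 by squaring (build up from 14^1; each line after the first costs one multiplication):

14^1 = 14
14^2 = (14^1)^2 = 14^2 = 196
14^3 = 14 * 14^2 = 14 * 196 = 2744
14^6 = (14^3)^2 = 2744^2 = 7529536
14^12 = (14^6)^2 = 7529536^2 = 56693912375296
14^24 = (14^12)^2 = 56693912375296^2 = 3214199700417740936751087616
14^48 = (14^24)^2 = 3214199700417740936751087616^2 = 10331079714165495587340637070279506584015829758908563456

Result: 10331079714165495587340637070279506584015829758908563456
Multiplications needed: 6 (6 lines after 14^1)

14^48 = 10331079714165495587340637070279506584015829758908563456. Using exponentiation by squaring, this requires 6 multiplications. The key idea: if the exponent is even, square the half-power; if odd, multiply by the base once.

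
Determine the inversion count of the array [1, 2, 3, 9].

Finding inversions in [1, 2, 3, 9]:


Total inversions: 0

The array has 0 inversions. It is already sorted.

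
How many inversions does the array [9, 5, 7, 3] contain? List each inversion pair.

Finding inversions in [9, 5, 7, 3]:

(0, 1): arr[0]=9 > arr[1]=5
(0, 2): arr[0]=9 > arr[2]=7
(0, 3): arr[0]=9 > arr[3]=3
(1, 3): arr[1]=5 > arr[3]=3
(2, 3): arr[2]=7 > arr[3]=3

Total inversions: 5

The array has 5 inversion(s): (0,1), (0,2), (0,3), (1,3), (2,3). Each pair (i,j) satisfies i < j and arr[i] > arr[j].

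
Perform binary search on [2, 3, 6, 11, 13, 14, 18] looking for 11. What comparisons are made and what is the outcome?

Binary search for 11 in [2, 3, 6, 11, 13, 14, 18]:

lo=0, hi=6, mid=3, arr[mid]=11 -> Found target at index 3!

Binary search finds 11 at index 3 after 1 comparisons. The search repeatedly halves the search space by comparing with the middle element.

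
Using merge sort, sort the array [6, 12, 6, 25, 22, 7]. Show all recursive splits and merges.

Merge sort trace:

Split: [6, 12, 6, 25, 22, 7] -> [6, 12, 6] and [25, 22, 7]
  Split: [6, 12, 6] -> [6] and [12, 6]
    Split: [12, 6] -> [12] and [6]
    Merge: [12] + [6] -> [6, 12]
  Merge: [6] + [6, 12] -> [6, 6, 12]
  Split: [25, 22, 7] -> [25] and [22, 7]
    Split: [22, 7] -> [22] and [7]
    Merge: [22] + [7] -> [7, 22]
  Merge: [25] + [7, 22] -> [7, 22, 25]
Merge: [6, 6, 12] + [7, 22, 25] -> [6, 6, 7, 12, 22, 25]

Final sorted array: [6, 6, 7, 12, 22, 25]

The merge sort proceeds by recursively splitting the array and merging sorted halves.
After all merges, the sorted array is [6, 6, 7, 12, 22, 25].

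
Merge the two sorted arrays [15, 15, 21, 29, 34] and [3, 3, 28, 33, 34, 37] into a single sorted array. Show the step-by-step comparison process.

Merging process:

Compare 15 vs 3: take 3 from right. Merged: [3]
Compare 15 vs 3: take 3 from right. Merged: [3, 3]
Compare 15 vs 28: take 15 from left. Merged: [3, 3, 15]
Compare 15 vs 28: take 15 from left. Merged: [3, 3, 15, 15]
Compare 21 vs 28: take 21 from left. Merged: [3, 3, 15, 15, 21]
Compare 29 vs 28: take 28 from right. Merged: [3, 3, 15, 15, 21, 28]
Compare 29 vs 33: take 29 from left. Merged: [3, 3, 15, 15, 21, 28, 29]
Compare 34 vs 33: take 33 from right. Merged: [3, 3, 15, 15, 21, 28, 29, 33]
Compare 34 vs 34: take 34 from left. Merged: [3, 3, 15, 15, 21, 28, 29, 33, 34]
Append remaining from right: [34, 37]. Merged: [3, 3, 15, 15, 21, 28, 29, 33, 34, 34, 37]

Final merged array: [3, 3, 15, 15, 21, 28, 29, 33, 34, 34, 37]
Total comparisons: 9

The merged array is [3, 3, 15, 15, 21, 28, 29, 33, 34, 34, 37], requiring 9 comparisons. The merge step runs in O(n) time where n is the total number of elements.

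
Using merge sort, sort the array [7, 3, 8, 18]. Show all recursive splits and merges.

Merge sort trace:

Split: [7, 3, 8, 18] -> [7, 3] and [8, 18]
  Split: [7, 3] -> [7] and [3]
  Merge: [7] + [3] -> [3, 7]
  Split: [8, 18] -> [8] and [18]
  Merge: [8] + [18] -> [8, 18]
Merge: [3, 7] + [8, 18] -> [3, 7, 8, 18]

Final sorted array: [3, 7, 8, 18]

The merge sort proceeds by recursively splitting the array and merging sorted halves.
After all merges, the sorted array is [3, 7, 8, 18].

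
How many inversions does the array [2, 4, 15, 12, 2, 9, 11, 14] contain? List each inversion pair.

Finding inversions in [2, 4, 15, 12, 2, 9, 11, 14]:

(1, 4): arr[1]=4 > arr[4]=2
(2, 3): arr[2]=15 > arr[3]=12
(2, 4): arr[2]=15 > arr[4]=2
(2, 5): arr[2]=15 > arr[5]=9
(2, 6): arr[2]=15 > arr[6]=11
(2, 7): arr[2]=15 > arr[7]=14
(3, 4): arr[3]=12 > arr[4]=2
(3, 5): arr[3]=12 > arr[5]=9
(3, 6): arr[3]=12 > arr[6]=11

Total inversions: 9

The array has 9 inversion(s): (1,4), (2,3), (2,4), (2,5), (2,6), (2,7), (3,4), (3,5), (3,6). Each pair (i,j) satisfies i < j and arr[i] > arr[j].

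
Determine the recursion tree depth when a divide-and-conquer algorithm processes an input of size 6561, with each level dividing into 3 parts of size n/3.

For divide and conquer with division factor 3:

Problem sizes at each level:
Level 0: 6561
Level 1: 2187
Level 2: 729
Level 3: 243
Level 4: 81
Level 5: 27
Level 6: 9
Level 7: 3
Level 8: 1

The root is level 0 and the size-1 base case is level 8 (the tree spans levels 0 through 8, i.e. 9 levels counting the root), so the depth is the number of divisions: log_3(6561) = 8

The recursion tree depth is log_3(6561) = 8. At each level, the problem size is divided by 3, so it takes 8 divisions to reduce to a base case of size 1. The algorithm makes 3 recursive calls at each level.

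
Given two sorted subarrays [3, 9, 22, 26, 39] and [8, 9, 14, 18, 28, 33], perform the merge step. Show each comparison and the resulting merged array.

Merging process:

Compare 3 vs 8: take 3 from left. Merged: [3]
Compare 9 vs 8: take 8 from right. Merged: [3, 8]
Compare 9 vs 9: take 9 from left. Merged: [3, 8, 9]
Compare 22 vs 9: take 9 from right. Merged: [3, 8, 9, 9]
Compare 22 vs 14: take 14 from right. Merged: [3, 8, 9, 9, 14]
Compare 22 vs 18: take 18 from right. Merged: [3, 8, 9, 9, 14, 18]
Compare 22 vs 28: take 22 from left. Merged: [3, 8, 9, 9, 14, 18, 22]
Compare 26 vs 28: take 26 from left. Merged: [3, 8, 9, 9, 14, 18, 22, 26]
Compare 39 vs 28: take 28 from right. Merged: [3, 8, 9, 9, 14, 18, 22, 26, 28]
Compare 39 vs 33: take 33 from right. Merged: [3, 8, 9, 9, 14, 18, 22, 26, 28, 33]
Append remaining from left: [39]. Merged: [3, 8, 9, 9, 14, 18, 22, 26, 28, 33, 39]

Final merged array: [3, 8, 9, 9, 14, 18, 22, 26, 28, 33, 39]
Total comparisons: 10

The merged array is [3, 8, 9, 9, 14, 18, 22, 26, 28, 33, 39], requiring 10 comparisons. The merge step runs in O(n) time where n is the total number of elements.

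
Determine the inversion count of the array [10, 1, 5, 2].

Finding inversions in [10, 1, 5, 2]:

(0, 1): arr[0]=10 > arr[1]=1
(0, 2): arr[0]=10 > arr[2]=5
(0, 3): arr[0]=10 > arr[3]=2
(2, 3): arr[2]=5 > arr[3]=2

Total inversions: 4

The array has 4 inversion(s): (0,1), (0,2), (0,3), (2,3). Each pair (i,j) satisfies i < j and arr[i] > arr[j].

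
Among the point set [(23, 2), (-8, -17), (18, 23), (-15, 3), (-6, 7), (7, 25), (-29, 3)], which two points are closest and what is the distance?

Computing all pairwise distances among 7 points:

d((23, 2), (-8, -17)) = 36.3593
d((23, 2), (18, 23)) = 21.587
d((23, 2), (-15, 3)) = 38.0132
d((23, 2), (-6, 7)) = 29.4279
d((23, 2), (7, 25)) = 28.0179
d((23, 2), (-29, 3)) = 52.0096
d((-8, -17), (18, 23)) = 47.7074
d((-8, -17), (-15, 3)) = 21.1896
d((-8, -17), (-6, 7)) = 24.0832
d((-8, -17), (7, 25)) = 44.5982
d((-8, -17), (-29, 3)) = 29.0
d((18, 23), (-15, 3)) = 38.5876
d((18, 23), (-6, 7)) = 28.8444
d((18, 23), (7, 25)) = 11.1803
d((18, 23), (-29, 3)) = 51.0784
d((-15, 3), (-6, 7)) = 9.8489 <-- minimum
d((-15, 3), (7, 25)) = 31.1127
d((-15, 3), (-29, 3)) = 14.0
d((-6, 7), (7, 25)) = 22.2036
d((-6, 7), (-29, 3)) = 23.3452
d((7, 25), (-29, 3)) = 42.19

Closest pair: (-15, 3) and (-6, 7) with distance 9.8489

The closest pair is (-15, 3) and (-6, 7) with Euclidean distance 9.8489. For 7 points, brute-force pairwise comparison is shown above. For large n, the divide-and-conquer algorithm (sort by x, recurse on halves, check the dividing strip) achieves O(n log n).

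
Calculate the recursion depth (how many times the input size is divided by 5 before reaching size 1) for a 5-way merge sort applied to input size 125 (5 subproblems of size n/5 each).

For divide and conquer with division factor 5:

Problem sizes at each level:
Level 0: 125
Level 1: 25
Level 2: 5
Level 3: 1

The root is level 0 and the size-1 base case is level 3 (the tree spans levels 0 through 3, i.e. 4 levels counting the root), so the depth is the number of divisions: log_5(125) = 3

The recursion tree depth is log_5(125) = 3. At each level, the problem size is divided by 5, so it takes 3 divisions to reduce to a base case of size 1. The algorithm makes 5 recursive calls at each level.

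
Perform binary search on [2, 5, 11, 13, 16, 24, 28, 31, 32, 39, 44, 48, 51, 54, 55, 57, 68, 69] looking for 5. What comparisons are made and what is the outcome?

Binary search for 5 in [2, 5, 11, 13, 16, 24, 28, 31, 32, 39, 44, 48, 51, 54, 55, 57, 68, 69]:

lo=0, hi=17, mid=8, arr[mid]=32 -> 32 > 5, search left half
lo=0, hi=7, mid=3, arr[mid]=13 -> 13 > 5, search left half
lo=0, hi=2, mid=1, arr[mid]=5 -> Found target at index 1!

Binary search finds 5 at index 1 after 3 comparisons. The search repeatedly halves the search space by comparing with the middle element.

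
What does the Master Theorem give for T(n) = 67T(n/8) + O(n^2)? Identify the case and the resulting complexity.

Master Theorem for T(n) = 67T(n/8) + O(n^2):

a = 67, b = 8, c = 2
log_b(a) = log_8(67) = 2.0220

Case 1: c = 2 < log_8(67) = 2.0220
T(n) = O(n^(log_8 67))

For T(n) = 67T(n/8) + O(n^2): log_8(67) = 2.0220. This is Case 1 of the Master Theorem (c < log_b(a), work dominated by leaves), giving O(n^(log_8 67)).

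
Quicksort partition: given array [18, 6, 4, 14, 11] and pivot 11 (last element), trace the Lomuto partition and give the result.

Lomuto partition with pivot = 11:

Initial array: [18, 6, 4, 14, 11]

arr[0]=18 > 11: no swap
arr[1]=6 <= 11: swap with position 0, array becomes [6, 18, 4, 14, 11]
arr[2]=4 <= 11: swap with position 1, array becomes [6, 4, 18, 14, 11]
arr[3]=14 > 11: no swap

Place pivot at position 2: [6, 4, 11, 14, 18]
Pivot position: 2

After partitioning with pivot 11, the array becomes [6, 4, 11, 14, 18]. The pivot is placed at index 2. All elements to the left of the pivot are <= 11, and all elements to the right are > 11.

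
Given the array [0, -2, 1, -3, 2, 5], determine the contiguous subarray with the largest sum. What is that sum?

Using Kadane's algorithm on [0, -2, 1, -3, 2, 5]:

Scanning through the array:
Position 1 (value -2): max_ending_here = -2, max_so_far = 0
Position 2 (value 1): max_ending_here = 1, max_so_far = 1
Position 3 (value -3): max_ending_here = -2, max_so_far = 1
Position 4 (value 2): max_ending_here = 2, max_so_far = 2
Position 5 (value 5): max_ending_here = 7, max_so_far = 7

Maximum subarray: [2, 5]
Maximum sum: 7

The maximum subarray is [2, 5] with sum 7. This subarray runs from index 4 to index 5.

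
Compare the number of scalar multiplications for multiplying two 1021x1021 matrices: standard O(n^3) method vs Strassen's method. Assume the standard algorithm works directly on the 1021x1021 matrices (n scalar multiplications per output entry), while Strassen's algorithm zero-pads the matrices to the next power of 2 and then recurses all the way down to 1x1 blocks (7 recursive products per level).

Matrix multiplication for 1021x1021 matrices:

Strassen's algorithm requires power-of-2 dimensions. Pad 1021x1021 to 1024x1024 (next power of 2).

Standard algorithm: 1021^3 = 1064332261 multiplications
Strassen's algorithm: 7^(log2(1024)) = 7^10 = 282475249 multiplications
Savings: 1064332261 - 282475249 = 781857012 multiplications

Standard: 1064332261 multiplications (1021^3). Strassen: 282475249 multiplications (7^10, after padding to 1024x1024). Strassen reduces 8 recursive multiplications to 7 at each level.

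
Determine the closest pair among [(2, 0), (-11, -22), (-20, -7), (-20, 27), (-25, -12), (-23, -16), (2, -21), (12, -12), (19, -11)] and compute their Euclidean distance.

Computing all pairwise distances among 9 points:

d((2, 0), (-11, -22)) = 25.5539
d((2, 0), (-20, -7)) = 23.0868
d((2, 0), (-20, 27)) = 34.8281
d((2, 0), (-25, -12)) = 29.5466
d((2, 0), (-23, -16)) = 29.6816
d((2, 0), (2, -21)) = 21.0
d((2, 0), (12, -12)) = 15.6205
d((2, 0), (19, -11)) = 20.2485
d((-11, -22), (-20, -7)) = 17.4929
d((-11, -22), (-20, 27)) = 49.8197
d((-11, -22), (-25, -12)) = 17.2047
d((-11, -22), (-23, -16)) = 13.4164
d((-11, -22), (2, -21)) = 13.0384
d((-11, -22), (12, -12)) = 25.0799
d((-11, -22), (19, -11)) = 31.9531
d((-20, -7), (-20, 27)) = 34.0
d((-20, -7), (-25, -12)) = 7.0711
d((-20, -7), (-23, -16)) = 9.4868
d((-20, -7), (2, -21)) = 26.0768
d((-20, -7), (12, -12)) = 32.3883
d((-20, -7), (19, -11)) = 39.2046
d((-20, 27), (-25, -12)) = 39.3192
d((-20, 27), (-23, -16)) = 43.1045
d((-20, 27), (2, -21)) = 52.8015
d((-20, 27), (12, -12)) = 50.448
d((-20, 27), (19, -11)) = 54.4518
d((-25, -12), (-23, -16)) = 4.4721 <-- minimum
d((-25, -12), (2, -21)) = 28.4605
d((-25, -12), (12, -12)) = 37.0
d((-25, -12), (19, -11)) = 44.0114
d((-23, -16), (2, -21)) = 25.4951
d((-23, -16), (12, -12)) = 35.2278
d((-23, -16), (19, -11)) = 42.2966
d((2, -21), (12, -12)) = 13.4536
d((2, -21), (19, -11)) = 19.7231
d((12, -12), (19, -11)) = 7.0711

Closest pair: (-25, -12) and (-23, -16) with distance 4.4721

The closest pair is (-25, -12) and (-23, -16) with Euclidean distance 4.4721. For 9 points, brute-force pairwise comparison is shown above. For large n, the divide-and-conquer algorithm (sort by x, recurse on halves, check the dividing strip) achieves O(n log n).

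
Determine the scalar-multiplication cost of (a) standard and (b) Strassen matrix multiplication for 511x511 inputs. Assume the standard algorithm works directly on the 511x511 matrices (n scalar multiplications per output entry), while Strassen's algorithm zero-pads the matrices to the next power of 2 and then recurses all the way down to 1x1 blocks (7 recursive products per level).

Matrix multiplication for 511x511 matrices:

Strassen's algorithm requires power-of-2 dimensions. Pad 511x511 to 512x512 (next power of 2).

Standard algorithm: 511^3 = 133432831 multiplications
Strassen's algorithm: 7^(log2(512)) = 7^9 = 40353607 multiplications
Savings: 133432831 - 40353607 = 93079224 multiplications

Standard: 133432831 multiplications (511^3). Strassen: 40353607 multiplications (7^9, after padding to 512x512). Strassen reduces 8 recursive multiplications to 7 at each level.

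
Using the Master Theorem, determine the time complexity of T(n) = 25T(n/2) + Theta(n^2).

Master Theorem for T(n) = 25T(n/2) + O(n^2):

a = 25, b = 2, c = 2
log_b(a) = log_2(25) = 4.6439

Case 1: c = 2 < log_2(25) = 4.6439
T(n) = O(n^(log_2 25))

For T(n) = 25T(n/2) + O(n^2): log_2(25) = 4.6439. This is Case 1 of the Master Theorem (c < log_b(a), work dominated by leaves), giving O(n^(log_2 25)).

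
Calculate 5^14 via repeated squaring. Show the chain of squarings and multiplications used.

Computing 5^14 by squaring (build up from 5^1; each line after the first costs one multiplication):

5^1 = 5
5^2 = (5^1)^2 = 5^2 = 25
5^3 = 5 * 5^2 = 5 * 25 = 125
5^6 = (5^3)^2 = 125^2 = 15625
5^7 = 5 * 5^6 = 5 * 15625 = 78125
5^14 = (5^7)^2 = 78125^2 = 6103515625

Result: 6103515625
Multiplications needed: 5 (5 lines after 5^1)

5^14 = 6103515625. Using exponentiation by squaring, this requires 5 multiplications. The key idea: if the exponent is even, square the half-power; if odd, multiply by the base once.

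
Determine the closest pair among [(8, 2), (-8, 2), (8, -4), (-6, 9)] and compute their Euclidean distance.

Computing all pairwise distances among 4 points:

d((8, 2), (-8, 2)) = 16.0
d((8, 2), (8, -4)) = 6.0 <-- minimum
d((8, 2), (-6, 9)) = 15.6525
d((-8, 2), (8, -4)) = 17.088
d((-8, 2), (-6, 9)) = 7.2801
d((8, -4), (-6, 9)) = 19.105

Closest pair: (8, 2) and (8, -4) with distance 6.0

The closest pair is (8, 2) and (8, -4) with Euclidean distance 6.0. For 4 points, brute-force pairwise comparison is shown above. For large n, the divide-and-conquer algorithm (sort by x, recurse on halves, check the dividing strip) achieves O(n log n).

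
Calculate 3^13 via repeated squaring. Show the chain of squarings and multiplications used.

Computing 3^13 by squaring (build up from 3^1; each line after the first costs one multiplication):

3^1 = 3
3^2 = (3^1)^2 = 3^2 = 9
3^3 = 3 * 3^2 = 3 * 9 = 27
3^6 = (3^3)^2 = 27^2 = 729
3^12 = (3^6)^2 = 729^2 = 531441
3^13 = 3 * 3^12 = 3 * 531441 = 1594323

Result: 1594323
Multiplications needed: 5 (5 lines after 3^1)

3^13 = 1594323. Using exponentiation by squaring, this requires 5 multiplications. The key idea: if the exponent is even, square the half-power; if odd, multiply by the base once.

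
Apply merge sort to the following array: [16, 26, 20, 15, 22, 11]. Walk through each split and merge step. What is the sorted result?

Merge sort trace:

Split: [16, 26, 20, 15, 22, 11] -> [16, 26, 20] and [15, 22, 11]
  Split: [16, 26, 20] -> [16] and [26, 20]
    Split: [26, 20] -> [26] and [20]
    Merge: [26] + [20] -> [20, 26]
  Merge: [16] + [20, 26] -> [16, 20, 26]
  Split: [15, 22, 11] -> [15] and [22, 11]
    Split: [22, 11] -> [22] and [11]
    Merge: [22] + [11] -> [11, 22]
  Merge: [15] + [11, 22] -> [11, 15, 22]
Merge: [16, 20, 26] + [11, 15, 22] -> [11, 15, 16, 20, 22, 26]

Final sorted array: [11, 15, 16, 20, 22, 26]

The merge sort proceeds by recursively splitting the array and merging sorted halves.
After all merges, the sorted array is [11, 15, 16, 20, 22, 26].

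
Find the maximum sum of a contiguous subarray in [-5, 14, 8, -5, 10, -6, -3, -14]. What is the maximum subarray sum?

Using Kadane's algorithm on [-5, 14, 8, -5, 10, -6, -3, -14]:

Scanning through the array:
Position 1 (value 14): max_ending_here = 14, max_so_far = 14
Position 2 (value 8): max_ending_here = 22, max_so_far = 22
Position 3 (value -5): max_ending_here = 17, max_so_far = 22
Position 4 (value 10): max_ending_here = 27, max_so_far = 27
Position 5 (value -6): max_ending_here = 21, max_so_far = 27
Position 6 (value -3): max_ending_here = 18, max_so_far = 27
Position 7 (value -14): max_ending_here = 4, max_so_far = 27

Maximum subarray: [14, 8, -5, 10]
Maximum sum: 27

The maximum subarray is [14, 8, -5, 10] with sum 27. This subarray runs from index 1 to index 4.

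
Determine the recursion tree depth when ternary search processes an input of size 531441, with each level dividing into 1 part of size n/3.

For divide and conquer with division factor 3:

Problem sizes at each level:
Level 0: 531441
Level 1: 177147
Level 2: 59049
Level 3: 19683
Level 4: 6561
Level 5: 2187
Level 6: 729
Level 7: 243
Level 8: 81
Level 9: 27
Level 10: 9
Level 11: 3
Level 12: 1

The root is level 0 and the size-1 base case is level 12 (the tree spans levels 0 through 12, i.e. 13 levels counting the root), so the depth is the number of divisions: log_3(531441) = 12

The recursion tree depth is log_3(531441) = 12. At each level, the problem size is divided by 3, so it takes 12 divisions to reduce to a base case of size 1. The algorithm makes 1 recursive call at each level.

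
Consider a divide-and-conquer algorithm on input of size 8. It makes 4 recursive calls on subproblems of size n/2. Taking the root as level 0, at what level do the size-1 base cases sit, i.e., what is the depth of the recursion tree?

For divide and conquer with division factor 2:

Problem sizes at each level:
Level 0: 8
Level 1: 4
Level 2: 2
Level 3: 1

The root is level 0 and the size-1 base case is level 3 (the tree spans levels 0 through 3, i.e. 4 levels counting the root), so the depth is the number of divisions: log_2(8) = 3

The recursion tree depth is log_2(8) = 3. At each level, the problem size is divided by 2, so it takes 3 divisions to reduce to a base case of size 1. The algorithm makes 4 recursive calls at each level.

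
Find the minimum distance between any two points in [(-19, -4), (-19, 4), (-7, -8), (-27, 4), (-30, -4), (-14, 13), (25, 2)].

Computing all pairwise distances among 7 points:

d((-19, -4), (-19, 4)) = 8.0 <-- minimum
d((-19, -4), (-7, -8)) = 12.6491
d((-19, -4), (-27, 4)) = 11.3137
d((-19, -4), (-30, -4)) = 11.0
d((-19, -4), (-14, 13)) = 17.72
d((-19, -4), (25, 2)) = 44.4072
d((-19, 4), (-7, -8)) = 16.9706
d((-19, 4), (-27, 4)) = 8.0 <-- minimum
d((-19, 4), (-30, -4)) = 13.6015
d((-19, 4), (-14, 13)) = 10.2956
d((-19, 4), (25, 2)) = 44.0454
d((-7, -8), (-27, 4)) = 23.3238
d((-7, -8), (-30, -4)) = 23.3452
d((-7, -8), (-14, 13)) = 22.1359
d((-7, -8), (25, 2)) = 33.5261
d((-27, 4), (-30, -4)) = 8.544
d((-27, 4), (-14, 13)) = 15.8114
d((-27, 4), (25, 2)) = 52.0384
d((-30, -4), (-14, 13)) = 23.3452
d((-30, -4), (25, 2)) = 55.3263
d((-14, 13), (25, 2)) = 40.5216

Minimum distance: 8.0 (tie among 2 pairs: (-19, -4) and (-19, 4); (-19, 4) and (-27, 4))

The minimum Euclidean distance is 8.0. There is a tie: 2 pairs achieve this minimum — (-19, -4) and (-19, 4); (-19, 4) and (-27, 4). Any of these is a valid closest pair. For 7 points, brute-force pairwise comparison is shown above. For large n, the divide-and-conquer algorithm (sort by x, recurse on halves, check the dividing strip) achieves O(n log n).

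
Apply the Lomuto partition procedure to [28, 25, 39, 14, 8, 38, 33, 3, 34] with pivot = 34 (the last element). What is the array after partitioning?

Lomuto partition with pivot = 34:

Initial array: [28, 25, 39, 14, 8, 38, 33, 3, 34]

arr[0]=28 <= 34: swap with position 0, array becomes [28, 25, 39, 14, 8, 38, 33, 3, 34]
arr[1]=25 <= 34: swap with position 1, array becomes [28, 25, 39, 14, 8, 38, 33, 3, 34]
arr[2]=39 > 34: no swap
arr[3]=14 <= 34: swap with position 2, array becomes [28, 25, 14, 39, 8, 38, 33, 3, 34]
arr[4]=8 <= 34: swap with position 3, array becomes [28, 25, 14, 8, 39, 38, 33, 3, 34]
arr[5]=38 > 34: no swap
arr[6]=33 <= 34: swap with position 4, array becomes [28, 25, 14, 8, 33, 38, 39, 3, 34]
arr[7]=3 <= 34: swap with position 5, array becomes [28, 25, 14, 8, 33, 3, 39, 38, 34]

Place pivot at position 6: [28, 25, 14, 8, 33, 3, 34, 38, 39]
Pivot position: 6

After partitioning with pivot 34, the array becomes [28, 25, 14, 8, 33, 3, 34, 38, 39]. The pivot is placed at index 6. All elements to the left of the pivot are <= 34, and all elements to the right are > 34.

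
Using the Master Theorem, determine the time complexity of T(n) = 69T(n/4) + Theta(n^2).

Master Theorem for T(n) = 69T(n/4) + O(n^2):

a = 69, b = 4, c = 2
log_b(a) = log_4(69) = 3.0543

Case 1: c = 2 < log_4(69) = 3.0543
T(n) = O(n^(log_4 69))

For T(n) = 69T(n/4) + O(n^2): log_4(69) = 3.0543. This is Case 1 of the Master Theorem (c < log_b(a), work dominated by leaves), giving O(n^(log_4 69)).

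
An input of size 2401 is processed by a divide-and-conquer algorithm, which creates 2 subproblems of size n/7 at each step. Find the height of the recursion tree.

For divide and conquer with division factor 7:

Problem sizes at each level:
Level 0: 2401
Level 1: 343
Level 2: 49
Level 3: 7
Level 4: 1

The root is level 0 and the size-1 base case is level 4 (the tree spans levels 0 through 4, i.e. 5 levels counting the root), so the depth is the number of divisions: log_7(2401) = 4

The recursion tree depth is log_7(2401) = 4. At each level, the problem size is divided by 7, so it takes 4 divisions to reduce to a base case of size 1. The algorithm makes 2 recursive calls at each level.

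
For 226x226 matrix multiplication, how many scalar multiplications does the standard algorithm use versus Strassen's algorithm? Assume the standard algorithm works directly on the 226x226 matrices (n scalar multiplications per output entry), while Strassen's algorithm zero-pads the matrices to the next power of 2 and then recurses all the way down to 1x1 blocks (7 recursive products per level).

Matrix multiplication for 226x226 matrices:

Strassen's algorithm requires power-of-2 dimensions. Pad 226x226 to 256x256 (next power of 2).

Standard algorithm: 226^3 = 11543176 multiplications
Strassen's algorithm: 7^(log2(256)) = 7^8 = 5764801 multiplications
Savings: 11543176 - 5764801 = 5778375 multiplications

Standard: 11543176 multiplications (226^3). Strassen: 5764801 multiplications (7^8, after padding to 256x256). Strassen reduces 8 recursive multiplications to 7 at each level.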